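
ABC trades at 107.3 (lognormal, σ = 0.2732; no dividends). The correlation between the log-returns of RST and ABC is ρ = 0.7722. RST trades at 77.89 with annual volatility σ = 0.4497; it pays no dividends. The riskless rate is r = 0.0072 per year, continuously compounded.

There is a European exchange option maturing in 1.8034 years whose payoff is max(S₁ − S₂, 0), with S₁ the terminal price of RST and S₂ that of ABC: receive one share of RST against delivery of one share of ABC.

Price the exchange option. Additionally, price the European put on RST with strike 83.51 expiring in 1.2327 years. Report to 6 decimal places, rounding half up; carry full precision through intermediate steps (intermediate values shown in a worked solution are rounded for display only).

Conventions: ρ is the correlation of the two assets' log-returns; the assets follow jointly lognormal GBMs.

σ_eff = √(σ₁² + σ₂² − 2ρσ₁σ₂) = √(0.4497² + 0.2732² − 2·0.7722·0.4497·0.2732) = 0.295172
d₁ = (ln(S₁/S₂) + (q₂ − q₁ + σ_eff²/2)T) / (σ_eff√T) = (ln(77.89/107.3) + (0.0 − 0.0 + 0.043563)·1.8034) / 0.396388 = -0.609930
d₂ = d₁ − σ_eff√T = -0.609930 − 0.396388 = -1.006319
N(d₁) = 0.270954,  N(d₂) = 0.157131
V = S₁·e^{−q₁T}·N(d₁) − S₂·e^{−q₂T}·N(d₂) = 21.104608 − 16.860175 = 4.244432
[vanilla: RST put K=83.51]
σ√T = 0.4497·√1.2327 = 0.499289
d₁ = (ln(S/K) + (r+σ²/2)T) / (σ√T) = (ln(77.89/83.51) + (0.0072+0.4497²/2)·1.2327) / 0.499289 = (-0.069669 + 0.133520) / 0.499289 = 0.127884
d₂ = d₁ − σ√T = 0.127884 − 0.499289 = -0.371404
e^{−rT} = 0.991164
N(−d₁) = 0.449120,  N(−d₂) = 0.644832
price = K·e^{−rT}·N(−d₂) − S·N(−d₁) = 53.374075 − 34.981979 = 18.392096

exchange price = 4.244432
price(RST put K=83.51) = 18.392096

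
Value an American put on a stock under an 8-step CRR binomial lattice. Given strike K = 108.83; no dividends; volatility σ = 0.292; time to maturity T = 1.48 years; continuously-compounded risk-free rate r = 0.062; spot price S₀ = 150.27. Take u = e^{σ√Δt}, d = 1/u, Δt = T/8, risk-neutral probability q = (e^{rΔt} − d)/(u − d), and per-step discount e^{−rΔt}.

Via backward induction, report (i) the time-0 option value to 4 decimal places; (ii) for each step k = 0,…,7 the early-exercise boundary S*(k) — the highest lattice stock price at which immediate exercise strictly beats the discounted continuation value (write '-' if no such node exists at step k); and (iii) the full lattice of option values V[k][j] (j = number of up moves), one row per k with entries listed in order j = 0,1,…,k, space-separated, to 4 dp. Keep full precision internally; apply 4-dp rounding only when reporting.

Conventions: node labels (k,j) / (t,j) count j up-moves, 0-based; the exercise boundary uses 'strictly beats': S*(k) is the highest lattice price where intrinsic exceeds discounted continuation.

Δt=0.18500  u=1.13382  d=0.88197  q=0.51445  discount=0.98860
step 8 (expiry): payoffs max(K−S,0) = 53.8108 38.1000 17.9029 0.0000 0.0000 0.0000 0.0000 0.0000 0.0000
step 7: (k=7,j=0): S=62.3820, K−S=46.4480, hold=45.2069 ⇒ V=46.4480 exercise | (k=7,j=1): S=80.1952, K−S=28.6348, hold=27.3936 ⇒ V=28.6348 exercise | (k=7,j=2): S=103.0951, K−S=5.7349, hold=8.5937 ⇒ V=8.5937 continue | (k=7,j=3): S=132.5341, K−S=0.0000, hold=0.0000 ⇒ V=0.0000 continue | (k=7,j=4): S=170.3794, K−S=0.0000, hold=0.0000 ⇒ V=0.0000 continue | (k=7,j=5): S=219.0315, K−S=0.0000, hold=0.0000 ⇒ V=0.0000 continue | (k=7,j=6): S=281.5763, K−S=0.0000, hold=0.0000 ⇒ V=0.0000 continue | (k=7,j=7): S=361.9809, K−S=0.0000, hold=0.0000 ⇒ V=0.0000 continue  boundary S*=80.1952
step 6: (k=6,j=0): S=70.7300, K−S=38.1000, hold=36.8588 ⇒ V=38.1000 exercise | (k=6,j=1): S=90.9271, K−S=17.9029, hold=18.1157 ⇒ V=18.1157 continue | (k=6,j=2): S=116.8915, K−S=0.0000, hold=4.1251 ⇒ V=4.1251 continue | (k=6,j=3): S=150.2700, K−S=0.0000, hold=0.0000 ⇒ V=0.0000 continue | (k=6,j=4): S=193.1798, K−S=0.0000, hold=0.0000 ⇒ V=0.0000 continue | (k=6,j=5): S=248.3427, K−S=0.0000, hold=0.0000 ⇒ V=0.0000 continue | (k=6,j=6): S=319.2573, K−S=0.0000, hold=0.0000 ⇒ V=0.0000 continue  boundary S*=70.7300
step 5: (k=5,j=0): S=80.1952, K−S=28.6348, hold=27.5018 ⇒ V=28.6348 exercise | (k=5,j=1): S=103.0951, K−S=5.7349, hold=10.7937 ⇒ V=10.7937 continue | (k=5,j=2): S=132.5341, K−S=0.0000, hold=1.9801 ⇒ V=1.9801 continue | (k=5,j=3): S=170.3794, K−S=0.0000, hold=0.0000 ⇒ V=0.0000 continue | (k=5,j=4): S=219.0315, K−S=0.0000, hold=0.0000 ⇒ V=0.0000 continue | (k=5,j=5): S=281.5763, K−S=0.0000, hold=0.0000 ⇒ V=0.0000 continue  boundary S*=80.1952
step 4: (k=4,j=0): S=90.9271, K−S=17.9029, hold=19.2346 ⇒ V=19.2346 continue | (k=4,j=1): S=116.8915, K−S=0.0000, hold=6.1882 ⇒ V=6.1882 continue | (k=4,j=2): S=150.2700, K−S=0.0000, hold=0.9505 ⇒ V=0.9505 continue | (k=4,j=3): S=193.1798, K−S=0.0000, hold=0.0000 ⇒ V=0.0000 continue | (k=4,j=4): S=248.3427, K−S=0.0000, hold=0.0000 ⇒ V=0.0000 continue  boundary S*=-
step 3: (k=3,j=0): S=103.0951, K−S=5.7349, hold=12.3801 ⇒ V=12.3801 continue | (k=3,j=1): S=132.5341, K−S=0.0000, hold=3.4538 ⇒ V=3.4538 continue | (k=3,j=2): S=170.3794, K−S=0.0000, hold=0.4562 ⇒ V=0.4562 continue | (k=3,j=3): S=219.0315, K−S=0.0000, hold=0.0000 ⇒ V=0.0000 continue  boundary S*=-
step 2: (k=2,j=0): S=116.8915, K−S=0.0000, hold=7.6992 ⇒ V=7.6992 continue | (k=2,j=1): S=150.2700, K−S=0.0000, hold=1.8899 ⇒ V=1.8899 continue | (k=2,j=2): S=193.1798, K−S=0.0000, hold=0.2190 ⇒ V=0.2190 continue  boundary S*=-
step 1: (k=1,j=0): S=132.5341, K−S=0.0000, hold=4.6569 ⇒ V=4.6569 continue | (k=1,j=1): S=170.3794, K−S=0.0000, hold=1.0186 ⇒ V=1.0186 continue  boundary S*=-
step 0: (k=0,j=0): S=150.2700, K−S=0.0000, hold=2.7534 ⇒ V=2.7534 continue  boundary S*=-

price = 2.7534
boundary = - - - - - 80.1952 70.7300 80.1952
tree:
2.7534
4.6569 1.0186
7.6992 1.8899 0.2190
12.3801 3.4538 0.4562 0.0000
19.2346 6.1882 0.9505 0.0000 0.0000
28.6348 10.7937 1.9801 0.0000 0.0000 0.0000
38.1000 18.1157 4.1251 0.0000 0.0000 0.0000 0.0000
46.4480 28.6348 8.5937 0.0000 0.0000 0.0000 0.0000 0.0000
53.8108 38.1000 17.9029 0.0000 0.0000 0.0000 0.0000 0.0000 0.0000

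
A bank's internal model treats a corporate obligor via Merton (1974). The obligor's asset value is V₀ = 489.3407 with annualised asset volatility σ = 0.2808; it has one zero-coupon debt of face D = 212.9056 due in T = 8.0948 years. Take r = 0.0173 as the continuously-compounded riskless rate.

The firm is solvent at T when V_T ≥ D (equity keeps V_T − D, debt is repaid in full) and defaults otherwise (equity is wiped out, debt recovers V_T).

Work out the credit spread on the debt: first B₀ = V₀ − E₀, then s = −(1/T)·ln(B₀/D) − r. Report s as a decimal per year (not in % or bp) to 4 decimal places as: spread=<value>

spread=0.0085

Apply the equity-as-call identities (strike 212.9056, horizon 8.0948 years):
d₁ = [ln(V₀/D) + (r + σ²/2)T] / (σ√T)
   = [ln(489.3407/212.9056) + (0.0173 + 0.5·0.2808²)·8.0948] / (0.2808·√8.0948)
   = [0.832210 + 0.459172] / 0.798914 = 1.616421
d₂ = d₁ − σ√T = 1.616421 − 0.798914 = 0.817507
N(d₁) = 0.946998,  N(d₂) = 0.793181,  e^(−rT) = 0.869323
E₀ = V₀·N(d₁) − D·e^(−rT)·N(d₂)
   = 489.3407·0.946998 − 212.9056·0.869323·0.793181 = 316.599939
B₀ = V₀ − E₀ = 489.3407 − 316.599939 = 172.740761
spread = −(1/T)·ln(B₀/D) − r = −(1/8.0948)·ln(172.740761/212.9056) − 0.0173 = 0.00852607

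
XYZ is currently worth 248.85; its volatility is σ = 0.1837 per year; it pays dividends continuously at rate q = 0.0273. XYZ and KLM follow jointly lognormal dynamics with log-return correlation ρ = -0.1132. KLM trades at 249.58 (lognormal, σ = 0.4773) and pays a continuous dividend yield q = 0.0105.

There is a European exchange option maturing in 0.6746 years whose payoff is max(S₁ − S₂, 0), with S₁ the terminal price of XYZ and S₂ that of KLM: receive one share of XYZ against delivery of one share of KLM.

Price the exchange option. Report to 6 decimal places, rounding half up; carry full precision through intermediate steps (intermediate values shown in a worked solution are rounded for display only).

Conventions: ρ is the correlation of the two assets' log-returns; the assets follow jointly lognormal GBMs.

σ_eff = √(σ₁² + σ₂² − 2ρσ₁σ₂) = √(0.1837² + 0.4773² − 2·-0.1132·0.1837·0.4773) = 0.530483
d₁ = (ln(S₁/S₂) + (q₂ − q₁ + σ_eff²/2)T) / (σ_eff√T) = (ln(248.85/249.58) + (0.0105 − 0.0273 + 0.140706)·0.6746) / 0.435707 = 0.185119
d₂ = d₁ − σ_eff√T = 0.185119 − 0.435707 = -0.250587
N(d₁) = 0.573432,  N(d₂) = 0.401067
V = S₁·e^{−q₁T}·N(d₁) − S₂·e^{−q₂T}·N(d₂) = 140.094645 − 99.391663 = 40.702982
Key observation: the rate r is irrelevant here: denominating values in KLM turns the exchange into a ratio option on S₁/S₂, and discounting at r drops out.

exchange price = 40.702982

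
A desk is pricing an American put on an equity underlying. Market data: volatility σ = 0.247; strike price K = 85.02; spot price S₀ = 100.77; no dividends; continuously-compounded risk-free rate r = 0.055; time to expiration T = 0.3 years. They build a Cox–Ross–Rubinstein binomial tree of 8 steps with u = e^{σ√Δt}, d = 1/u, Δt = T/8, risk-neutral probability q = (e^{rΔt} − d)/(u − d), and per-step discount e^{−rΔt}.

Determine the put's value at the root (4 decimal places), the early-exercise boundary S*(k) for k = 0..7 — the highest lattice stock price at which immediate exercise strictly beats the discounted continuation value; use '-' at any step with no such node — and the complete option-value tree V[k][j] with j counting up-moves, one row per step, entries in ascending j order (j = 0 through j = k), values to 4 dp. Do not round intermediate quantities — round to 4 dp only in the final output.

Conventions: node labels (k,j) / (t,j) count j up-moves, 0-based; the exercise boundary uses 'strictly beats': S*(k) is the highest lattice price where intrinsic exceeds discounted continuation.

Δt=0.03750  u=1.04899  d=0.95329  q=0.50962  discount=0.99794
step 8 (expiry): payoffs max(K−S,0) = 16.2897 9.3900 1.7977 0.0000 0.0000 0.0000 0.0000 0.0000 0.0000
step 7: (k=7,j=0): S=72.0976, K−S=12.9224, hold=12.7472 ⇒ V=12.9224 exercise | (k=7,j=1): S=79.3354, K−S=5.6846, hold=5.5095 ⇒ V=5.6846 exercise | (k=7,j=2): S=87.2997, K−S=0.0000, hold=0.8797 ⇒ V=0.8797 continue | (k=7,j=3): S=96.0635, K−S=0.0000, hold=0.0000 ⇒ V=0.0000 continue | (k=7,j=4): S=105.7071, K−S=0.0000, hold=0.0000 ⇒ V=0.0000 continue | (k=7,j=5): S=116.3188, K−S=0.0000, hold=0.0000 ⇒ V=0.0000 continue | (k=7,j=6): S=127.9958, K−S=0.0000, hold=0.0000 ⇒ V=0.0000 continue | (k=7,j=7): S=140.8450, K−S=0.0000, hold=0.0000 ⇒ V=0.0000 continue  boundary S*=79.3354
step 6: (k=6,j=0): S=75.6300, K−S=9.3900, hold=9.2149 ⇒ V=9.3900 exercise | (k=6,j=1): S=83.2223, K−S=1.7977, hold=3.2293 ⇒ V=3.2293 continue | (k=6,j=2): S=91.5768, K−S=0.0000, hold=0.4305 ⇒ V=0.4305 continue | (k=6,j=3): S=100.7700, K−S=0.0000, hold=0.0000 ⇒ V=0.0000 continue | (k=6,j=4): S=110.8861, K−S=0.0000, hold=0.0000 ⇒ V=0.0000 continue | (k=6,j=5): S=122.0177, K−S=0.0000, hold=0.0000 ⇒ V=0.0000 continue | (k=6,j=6): S=134.2668, K−S=0.0000, hold=0.0000 ⇒ V=0.0000 continue  boundary S*=75.6300
step 5: (k=5,j=0): S=79.3354, K−S=5.6846, hold=6.2375 ⇒ V=6.2375 continue | (k=5,j=1): S=87.2997, K−S=0.0000, hold=1.7993 ⇒ V=1.7993 continue | (k=5,j=2): S=96.0635, K−S=0.0000, hold=0.2107 ⇒ V=0.2107 continue | (k=5,j=3): S=105.7071, K−S=0.0000, hold=0.0000 ⇒ V=0.0000 continue | (k=5,j=4): S=116.3188, K−S=0.0000, hold=0.0000 ⇒ V=0.0000 continue | (k=5,j=5): S=127.9958, K−S=0.0000, hold=0.0000 ⇒ V=0.0000 continue  boundary S*=-
step 4: (k=4,j=0): S=83.2223, K−S=1.7977, hold=3.9675 ⇒ V=3.9675 continue | (k=4,j=1): S=91.5768, K−S=0.0000, hold=0.9877 ⇒ V=0.9877 continue | (k=4,j=2): S=100.7700, K−S=0.0000, hold=0.1031 ⇒ V=0.1031 continue | (k=4,j=3): S=110.8861, K−S=0.0000, hold=0.0000 ⇒ V=0.0000 continue | (k=4,j=4): S=122.0177, K−S=0.0000, hold=0.0000 ⇒ V=0.0000 continue  boundary S*=-
step 3: (k=3,j=0): S=87.2997, K−S=0.0000, hold=2.4439 ⇒ V=2.4439 continue | (k=3,j=1): S=96.0635, K−S=0.0000, hold=0.5358 ⇒ V=0.5358 continue | (k=3,j=2): S=105.7071, K−S=0.0000, hold=0.0505 ⇒ V=0.0505 continue | (k=3,j=3): S=116.3188, K−S=0.0000, hold=0.0000 ⇒ V=0.0000 continue  boundary S*=-
step 2: (k=2,j=0): S=91.5768, K−S=0.0000, hold=1.4684 ⇒ V=1.4684 continue | (k=2,j=1): S=100.7700, K−S=0.0000, hold=0.2878 ⇒ V=0.2878 continue | (k=2,j=2): S=110.8861, K−S=0.0000, hold=0.0247 ⇒ V=0.0247 continue  boundary S*=-
step 1: (k=1,j=0): S=96.0635, K−S=0.0000, hold=0.8650 ⇒ V=0.8650 continue | (k=1,j=1): S=105.7071, K−S=0.0000, hold=0.1534 ⇒ V=0.1534 continue  boundary S*=-
step 0: (k=0,j=0): S=100.7700, K−S=0.0000, hold=0.5013 ⇒ V=0.5013 continue  boundary S*=-

price = 0.5013
boundary = - - - - - - 75.6300 79.3354
tree:
0.5013
0.8650 0.1534
1.4684 0.2878 0.0247
2.4439 0.5358 0.0505 0.0000
3.9675 0.9877 0.1031 0.0000 0.0000
6.2375 1.7993 0.2107 0.0000 0.0000 0.0000
9.3900 3.2293 0.4305 0.0000 0.0000 0.0000 0.0000
12.9224 5.6846 0.8797 0.0000 0.0000 0.0000 0.0000 0.0000
16.2897 9.3900 1.7977 0.0000 0.0000 0.0000 0.0000 0.0000 0.0000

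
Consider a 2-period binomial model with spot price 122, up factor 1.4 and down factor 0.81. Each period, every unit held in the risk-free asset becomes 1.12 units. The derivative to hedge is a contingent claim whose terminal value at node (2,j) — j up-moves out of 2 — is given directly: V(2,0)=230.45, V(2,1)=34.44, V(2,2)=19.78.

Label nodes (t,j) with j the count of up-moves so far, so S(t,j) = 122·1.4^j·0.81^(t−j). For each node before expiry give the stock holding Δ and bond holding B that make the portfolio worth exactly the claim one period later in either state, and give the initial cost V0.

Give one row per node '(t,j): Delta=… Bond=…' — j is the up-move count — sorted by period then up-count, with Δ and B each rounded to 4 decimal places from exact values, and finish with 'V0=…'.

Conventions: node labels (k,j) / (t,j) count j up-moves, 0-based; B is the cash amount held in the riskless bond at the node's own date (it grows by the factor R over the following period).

The replicating-portfolio and risk-neutral prices coincide; use p* = (1.12−0.81)/(1.4−0.81) = 0.5254 for the latter.
Terminal payoffs: V(2,0)=230.4500, V(2,1)=34.4400, V(2,2)=19.7800
Node (1,0) S=98.8200: V=(p*·34.4400+(1−p*)·230.4500)/1.12=113.8051; Δ=(34.4400−230.4500)/(138.3480−80.0442)=-3.3619; B=V−Δ·S=446.0254
Node (1,1) S=170.8000: V=(p*·19.7800+(1−p*)·34.4400)/1.12=23.8726; Δ=(19.7800−34.4400)/(239.1200−138.3480)=-0.1455; B=V−Δ·S=48.7200
Node (0,0) S=122.0000: V=(p*·23.8726+(1−p*)·113.8051)/1.12=59.4218; Δ=(23.8726−113.8051)/(170.8000−98.8200)=-1.2494; B=V−Δ·S=211.8498
Verification: the root portfolio costs Δ(0,0)·S0 + B(0,0) = 59.4218, matching V0.

(0,0): Delta=-1.2494 Bond=211.8498
(1,0): Delta=-3.3619 Bond=446.0254
(1,1): Delta=-0.1455 Bond=48.7200
V0=59.4218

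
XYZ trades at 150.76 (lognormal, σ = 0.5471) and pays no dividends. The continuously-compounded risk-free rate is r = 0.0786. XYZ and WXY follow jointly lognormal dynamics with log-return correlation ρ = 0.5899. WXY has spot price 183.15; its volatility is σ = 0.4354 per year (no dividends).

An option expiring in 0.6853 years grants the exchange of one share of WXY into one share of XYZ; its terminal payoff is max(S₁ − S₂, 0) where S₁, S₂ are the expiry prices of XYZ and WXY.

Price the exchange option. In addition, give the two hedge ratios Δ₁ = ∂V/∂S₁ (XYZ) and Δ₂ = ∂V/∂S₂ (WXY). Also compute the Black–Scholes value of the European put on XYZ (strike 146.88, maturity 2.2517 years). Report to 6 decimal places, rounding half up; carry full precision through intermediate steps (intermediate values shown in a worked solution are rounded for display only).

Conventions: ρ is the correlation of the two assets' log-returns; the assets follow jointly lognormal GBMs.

σ_eff = √(σ₁² + σ₂² − 2ρσ₁σ₂) = √(0.5471² + 0.4354² − 2·0.5899·0.5471·0.4354) = 0.455911
d₁ = (ln(S₁/S₂) + (q₂ − q₁ + σ_eff²/2)T) / (σ_eff√T) = (ln(150.76/183.15) + (0.0 − 0.0 + 0.103927)·0.6853) / 0.377416 = -0.326947
d₂ = d₁ − σ_eff√T = -0.326947 − 0.377416 = -0.704363
N(d₁) = 0.371854,  N(d₂) = 0.240603
V = S₁·e^{−q₁T}·N(d₁) − S₂·e^{−q₂T}·N(d₂) = 56.060710 − 44.066519 = 11.994191
Δ₁ = e^{−q₁T}·N(d₁) = 0.371854;  Δ₂ = −e^{−q₂T}·N(d₂) = -0.240603
[vanilla: XYZ put K=146.88]
σ√T = 0.5471·√2.2517 = 0.820960
d₁ = (ln(S/K) + (r+σ²/2)T) / (σ√T) = (ln(150.76/146.88) + (0.0786+0.5471²/2)·2.2517) / 0.820960 = (0.026073 + 0.513971) / 0.820960 = 0.657821
d₂ = d₁ − σ√T = 0.657821 − 0.820960 = -0.163139
e^{−rT} = 0.837794
N(−d₁) = 0.255327,  N(−d₂) = 0.564796
price = K·e^{−rT}·N(−d₂) − S·N(−d₁) = 69.500984 − 38.493048 = 31.007936

exchange price = 11.994191
Δ1 = 0.371854
Δ2 = -0.240603
price(XYZ put K=146.88) = 31.007936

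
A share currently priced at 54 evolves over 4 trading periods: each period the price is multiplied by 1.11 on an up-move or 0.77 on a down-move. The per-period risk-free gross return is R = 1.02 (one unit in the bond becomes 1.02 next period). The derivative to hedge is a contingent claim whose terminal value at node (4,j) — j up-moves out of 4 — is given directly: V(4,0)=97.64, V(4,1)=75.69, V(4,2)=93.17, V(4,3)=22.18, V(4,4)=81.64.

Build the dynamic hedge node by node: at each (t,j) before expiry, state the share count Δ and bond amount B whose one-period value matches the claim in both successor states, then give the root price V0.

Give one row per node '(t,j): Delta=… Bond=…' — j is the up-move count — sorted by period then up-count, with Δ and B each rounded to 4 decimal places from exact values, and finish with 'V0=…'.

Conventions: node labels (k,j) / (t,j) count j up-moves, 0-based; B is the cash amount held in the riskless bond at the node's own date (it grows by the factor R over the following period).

Risk-neutral probability p* = (R−d)/(u−d) = (1.02−0.77)/(1.11−0.77) = 0.7353.
Terminal payoffs: V(4,0)=97.6400, V(4,1)=75.6900, V(4,2)=93.1700, V(4,3)=22.1800, V(4,4)=81.6400
(3,0): S=24.6528. Δ = (V_up−V_dn)/(S_up−S_dn) = (75.6900−97.6400)/(27.3646−18.9826) = -2.6187. V = [p*·75.6900 + (1−p*)·97.6400]/1.02 = 79.9022. B = V − Δ·S = 144.4611.
(3,1): S=35.5384. Δ = (V_up−V_dn)/(S_up−S_dn) = (93.1700−75.6900)/(39.4477−27.3646) = 1.4467. V = [p*·93.1700 + (1−p*)·75.6900]/1.02 = 86.8068. B = V − Δ·S = 35.3950.
(3,2): S=51.2307. Δ = (V_up−V_dn)/(S_up−S_dn) = (22.1800−93.1700)/(56.8661−39.4477) = -4.0756. V = [p*·22.1800 + (1−p*)·93.1700]/1.02 = 40.1681. B = V − Δ·S = 248.9622.
(3,3): S=73.8521. Δ = (V_up−V_dn)/(S_up−S_dn) = (81.6400−22.1800)/(81.9758−56.8661) = 2.3680. V = [p*·81.6400 + (1−p*)·22.1800]/1.02 = 64.6084. B = V − Δ·S = -110.2739.
(2,0): S=32.0166. Δ = (V_up−V_dn)/(S_up−S_dn) = (86.8068−79.9022)/(35.5384−24.6528) = 0.6343. V = [p*·86.8068 + (1−p*)·79.9022]/1.02 = 83.3129. B = V − Δ·S = 63.0054.
(2,1): S=46.1538. Δ = (V_up−V_dn)/(S_up−S_dn) = (40.1681−86.8068)/(51.2307−35.5384) = -2.9721. V = [p*·40.1681 + (1−p*)·86.8068]/1.02 = 51.4840. B = V − Δ·S = 188.6566.
(2,2): S=66.5334. Δ = (V_up−V_dn)/(S_up−S_dn) = (64.6084−40.1681)/(73.8521−51.2307) = 1.0804. V = [p*·64.6084 + (1−p*)·40.1681]/1.02 = 56.9989. B = V − Δ·S = -14.8843.
(1,0): S=41.5800. Δ = (V_up−V_dn)/(S_up−S_dn) = (51.4840−83.3129)/(46.1538−32.0166) = -2.2514. V = [p*·51.4840 + (1−p*)·83.3129]/1.02 = 58.7346. B = V − Δ·S = 152.3490.
(1,1): S=59.9400. Δ = (V_up−V_dn)/(S_up−S_dn) = (56.9989−51.4840)/(66.5334−46.1538) = 0.2706. V = [p*·56.9989 + (1−p*)·51.4840]/1.02 = 54.4501. B = V − Δ·S = 38.2296.
(0,0): S=54.0000. Δ = (V_up−V_dn)/(S_up−S_dn) = (54.4501−58.7346)/(59.9400−41.5800) = -0.2334. V = [p*·54.4501 + (1−p*)·58.7346]/1.02 = 54.4943. B = V − Δ·S = 67.0957.
As a check, the time-0 holding Δ(0,0)·S0 + B(0,0) comes to 54.4943 — exactly V0.

(0,0): Delta=-0.2334 Bond=67.0957
(1,0): Delta=-2.2514 Bond=152.3490
(1,1): Delta=0.2706 Bond=38.2296
(2,0): Delta=0.6343 Bond=63.0054
(2,1): Delta=-2.9721 Bond=188.6566
(2,2): Delta=1.0804 Bond=-14.8843
(3,0): Delta=-2.6187 Bond=144.4611
(3,1): Delta=1.4467 Bond=35.3950
(3,2): Delta=-4.0756 Bond=248.9622
(3,3): Delta=2.3680 Bond=-110.2739
V0=54.4943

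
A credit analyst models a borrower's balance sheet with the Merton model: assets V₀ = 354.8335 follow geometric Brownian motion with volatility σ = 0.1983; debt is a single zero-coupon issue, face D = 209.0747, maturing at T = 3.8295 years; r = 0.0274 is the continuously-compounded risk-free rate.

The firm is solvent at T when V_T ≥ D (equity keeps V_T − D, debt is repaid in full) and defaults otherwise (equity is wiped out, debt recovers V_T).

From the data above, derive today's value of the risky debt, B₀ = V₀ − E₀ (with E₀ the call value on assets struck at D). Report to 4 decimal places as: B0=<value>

Apply the equity-as-call identities (strike 209.0747, horizon 3.8295 years):
d₁ = [ln(V₀/D) + (r + σ²/2)T] / (σ√T)
   = [ln(354.8335/209.0747) + (0.0274 + 0.5·0.1983²)·3.8295] / (0.1983·√3.8295)
   = [0.528957 + 0.180222] / 0.388055 = 1.827520
d₂ = d₁ − σ√T = 1.827520 − 0.388055 = 1.439464
N(d₁) = 0.966189,  N(d₂) = 0.924990,  e^(−rT) = 0.900389
E₀ = V₀·N(d₁) − D·e^(−rT)·N(d₂)
   = 354.8335·0.966189 − 209.0747·0.900389·0.924990 = 168.708141
B₀ = V₀ − E₀ = 354.8335 − 168.708141 = 186.125359

B0=186.1254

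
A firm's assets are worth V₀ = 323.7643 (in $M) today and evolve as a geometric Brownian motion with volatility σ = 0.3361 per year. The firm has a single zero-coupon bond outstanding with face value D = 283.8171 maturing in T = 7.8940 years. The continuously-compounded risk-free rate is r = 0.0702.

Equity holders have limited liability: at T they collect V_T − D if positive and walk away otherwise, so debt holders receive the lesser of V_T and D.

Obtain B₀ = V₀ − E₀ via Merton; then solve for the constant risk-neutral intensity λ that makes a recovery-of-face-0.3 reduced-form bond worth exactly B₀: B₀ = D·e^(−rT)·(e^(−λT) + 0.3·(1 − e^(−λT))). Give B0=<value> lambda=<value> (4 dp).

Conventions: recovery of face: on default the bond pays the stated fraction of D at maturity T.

Equity is a call on the firm's assets struck at D = 283.8171:
d₁ = [ln(V₀/D) + (r + σ²/2)T] / (σ√T)
   = [ln(323.7643/283.8171) + (0.0702 + 0.5·0.3361²)·7.8940] / (0.3361·√7.8940)
   = [0.131686 + 1.000025] / 0.944315 = 1.198445
d₂ = d₁ − σ√T = 1.198445 − 0.944315 = 0.254130
N(d₁) = 0.884628,  N(d₂) = 0.600302,  e^(−rT) = 0.574555
E₀ = V₀·N(d₁) − D·e^(−rT)·N(d₂)
   = 323.7643·0.884628 − 283.8171·0.574555·0.600302 = 188.520517
B₀ = V₀ − E₀ = 323.7643 − 188.520517 = 135.243783
e^(−λT) = (B₀·e^(rT)/D − 0.3)/(1 − 0.3) = (135.2438·1.740476/283.8171 − 0.3)/0.7 = 0.75623902
λ = −ln(0.75623902)/7.8940 = 0.035394

B0=135.2438 lambda=0.0354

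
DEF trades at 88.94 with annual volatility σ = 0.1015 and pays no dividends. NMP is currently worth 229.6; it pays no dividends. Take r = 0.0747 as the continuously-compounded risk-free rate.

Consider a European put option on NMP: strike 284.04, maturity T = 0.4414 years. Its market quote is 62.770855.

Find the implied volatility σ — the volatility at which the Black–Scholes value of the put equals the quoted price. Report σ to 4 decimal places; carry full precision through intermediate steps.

At σ = 0.5382 the Black–Scholes value reproduces the quote:
σ√T = 0.5382·√0.4414 = 0.357569
d₁ = (ln(S/K) + (r+σ²/2)T) / (σ√T) = (ln(229.6/284.04) + (0.0747+0.5382²/2)·0.4414) / 0.357569 = (-0.212776 + 0.096900) / 0.357569 = -0.324066
d₂ = d₁ − σ√T = -0.324066 − 0.357569 = -0.681635
e^{−rT} = 0.967565
N(−d₁) = 0.627056,  N(−d₂) = 0.752265
V = K·e^{−rT}·N(−d₂) − S·N(−d₁) = 206.742924 − 143.972069 = 62.770855 (matching the quote); vega is positive throughout, so no other σ reproduces this price

sigma = 0.5382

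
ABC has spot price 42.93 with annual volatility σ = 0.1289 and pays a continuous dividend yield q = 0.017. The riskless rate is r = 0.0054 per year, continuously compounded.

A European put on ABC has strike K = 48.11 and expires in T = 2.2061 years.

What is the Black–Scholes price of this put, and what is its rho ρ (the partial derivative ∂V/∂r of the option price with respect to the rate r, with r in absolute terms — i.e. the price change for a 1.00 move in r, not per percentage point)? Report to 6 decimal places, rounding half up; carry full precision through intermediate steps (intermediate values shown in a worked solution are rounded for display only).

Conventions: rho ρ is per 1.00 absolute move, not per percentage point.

σ√T = 0.1289·√2.2061 = 0.191454
d₁ = (ln(S/K) + (r−q+σ²/2)T) / (σ√T) = (ln(42.93/48.11) + (0.0054−0.017+0.1289²/2)·2.2061) / 0.191454 = (-0.113919 − 0.007263) / 0.191454 = -0.632957
d₂ = d₁ − σ√T = -0.632957 − 0.191454 = -0.824412
e^{−rT} = 0.988158
e^{−qT} = 0.963191
N(−d₁) = 0.736619,  N(−d₂) = 0.795147
Put price V = K·e^{−rT}·N(−d₂) − S·e^{−qT}·N(−d₁) = 37.801512 − 30.459047 = 7.342465
ρ = −K·T·e^{−rT}·N(−d₂) = -83.393916

price = 7.342465
ρ = -83.393916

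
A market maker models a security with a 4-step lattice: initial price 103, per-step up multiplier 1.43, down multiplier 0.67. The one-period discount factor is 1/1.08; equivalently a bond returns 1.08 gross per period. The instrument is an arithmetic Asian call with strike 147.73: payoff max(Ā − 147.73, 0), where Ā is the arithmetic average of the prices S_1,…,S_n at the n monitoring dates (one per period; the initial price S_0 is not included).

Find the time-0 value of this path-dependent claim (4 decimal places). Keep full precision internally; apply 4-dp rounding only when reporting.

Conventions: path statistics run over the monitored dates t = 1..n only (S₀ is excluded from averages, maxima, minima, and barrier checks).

Under the martingale measure an up-move has probability p* = 0.5395; value the claim as the probability-weighted average of per-path payoffs, discounted 4 periods at R = 1.08.
Enumerate all 2^4 = 16 price paths (U = up ×1.43, D = down ×0.67); each path with k up-moves has probability p*^k·(1−p*)^(4−k).
DDDD: Ā=41.7452, payoff=0.0000, prob=0.044980
UDDD: Ā=89.0980, payoff=0.0000, prob=0.052691
DUDD: Ā=69.5280, payoff=0.0000, prob=0.052691
UUDD: Ā=148.3957, payoff=0.6657, prob=0.061723
DDUD: Ā=56.4161, payoff=0.0000, prob=0.052691
UDUD: Ā=120.4106, payoff=0.0000, prob=0.061723
DUUD: Ā=100.8406, payoff=0.0000, prob=0.061723
UUUD: Ā=215.2269, payoff=67.4969, prob=0.072304
DDDU: Ā=47.6312, payoff=0.0000, prob=0.052691
UDDU: Ā=101.6606, payoff=0.0000, prob=0.061723
DUDU: Ā=82.0906, payoff=0.0000, prob=0.061723
UUDU: Ā=175.2082, payoff=27.4782, prob=0.072304
DDUU: Ā=68.9787, payoff=0.0000, prob=0.061723
UDUU: Ā=147.2231, payoff=0.0000, prob=0.072304
DUUU: Ā=127.6531, payoff=0.0000, prob=0.072304
UUUU: Ā=272.4536, payoff=124.7236, prob=0.084700
Price = Σ prob·payoff / R^4 = 17.472245 / 1.360489 = 12.8426

price = 12.8426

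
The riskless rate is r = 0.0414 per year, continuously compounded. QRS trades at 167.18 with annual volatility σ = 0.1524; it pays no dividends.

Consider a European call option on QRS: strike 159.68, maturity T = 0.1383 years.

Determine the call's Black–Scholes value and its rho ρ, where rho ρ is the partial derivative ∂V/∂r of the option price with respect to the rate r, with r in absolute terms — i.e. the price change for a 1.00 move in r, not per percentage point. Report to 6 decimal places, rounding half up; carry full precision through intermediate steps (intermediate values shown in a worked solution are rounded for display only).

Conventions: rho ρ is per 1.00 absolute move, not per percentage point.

price = 9.320417
ρ = 17.813356

σ√T = 0.1524·√0.1383 = 0.056676
d₁ = (ln(S/K) + (r+σ²/2)T) / (σ√T) = (ln(167.18/159.68) + (0.0414+0.1524²/2)·0.1383) / 0.056676 = (0.045899 + 0.007332) / 0.056676 = 0.939222
d₂ = d₁ − σ√T = 0.939222 − 0.056676 = 0.882546
e^{−rT} = 0.994291
N(d₁) = 0.826192,  N(d₂) = 0.811259
Call price V = S·N(d₁) − K·e^{−rT}·N(d₂) = 138.122701 − 128.802284 = 9.320417
ρ = K·T·e^{−rT}·N(d₂) = 17.813356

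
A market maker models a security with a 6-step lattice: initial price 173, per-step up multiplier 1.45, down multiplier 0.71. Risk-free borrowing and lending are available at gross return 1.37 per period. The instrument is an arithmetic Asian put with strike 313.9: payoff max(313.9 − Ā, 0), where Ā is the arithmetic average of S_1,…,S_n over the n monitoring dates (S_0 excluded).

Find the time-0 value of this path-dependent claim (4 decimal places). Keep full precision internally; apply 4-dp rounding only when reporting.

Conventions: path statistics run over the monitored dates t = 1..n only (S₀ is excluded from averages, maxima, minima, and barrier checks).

No-arbitrage gives p* = (R−d)/(u−d) = 0.8919: enumerate every path, weight its payoff by its p*-probability, and discount by R^6.
Enumerate all 2^6 = 64 price paths (U = up ×1.45, D = down ×0.71); each path with k up-moves has probability p*^k·(1−p*)^(6−k).
DDDDDD: Ā=61.5491, payoff=252.3509, prob=0.000002
UDDDDD: Ā=125.6989, payoff=188.2011, prob=0.000013
DUDDDD: Ā=104.3622, payoff=209.5378, prob=0.000013
UUDDDD: Ā=213.1341, payoff=100.7659, prob=0.000109
DDUDDD: Ā=89.2132, payoff=224.6868, prob=0.000013
UDUDDD: Ā=182.1959, payoff=131.7041, prob=0.000109
DUUDDD: Ā=160.8593, payoff=153.0407, prob=0.000109
UUUDDD: Ā=328.5154, payoff=0.0000, prob=0.000896
DDDUDD: Ā=78.4574, payoff=235.4426, prob=0.000013
UDDUDD: Ā=160.2298, payoff=153.6702, prob=0.000109
DUDUDD: Ā=138.8932, payoff=175.0068, prob=0.000109
UUDUDD: Ā=283.6550, payoff=30.2450, prob=0.000896
DDUUDD: Ā=123.7441, payoff=190.1559, prob=0.000109
UDUUDD: Ā=252.7169, payoff=61.1831, prob=0.000896
DUUUDD: Ā=231.3802, payoff=82.5198, prob=0.000896
UUUUDD: Ā=472.5370, payoff=0.0000, prob=0.007395
DDDDUD: Ā=70.8207, payoff=243.0793, prob=0.000013
UDDDUD: Ā=144.6339, payoff=169.2661, prob=0.000109
DUDDUD: Ā=123.2972, payoff=190.6028, prob=0.000109
UUDDUD: Ā=251.8042, payoff=62.0958, prob=0.000896
DDUDUD: Ā=108.1482, payoff=205.7518, prob=0.000109
UDUDUD: Ā=220.8660, payoff=93.0340, prob=0.000896
DUUDUD: Ā=199.5294, payoff=114.3706, prob=0.000896
UUUDUD: Ā=407.4895, payoff=0.0000, prob=0.007395
DDDUUD: Ā=97.3924, payoff=216.5076, prob=0.000109
UDDUUD: Ā=198.8999, payoff=115.0001, prob=0.000896
DUDUUD: Ā=177.5633, payoff=136.3367, prob=0.000896
UUDUUD: Ā=362.6292, payoff=0.0000, prob=0.007395
DDUUUD: Ā=162.4142, payoff=151.4858, prob=0.000896
UDUUUD: Ā=331.6910, payoff=0.0000, prob=0.007395
DUUUUD: Ā=310.3544, payoff=3.5456, prob=0.007395
UUUUUD: Ā=633.8223, payoff=0.0000, prob=0.061013
DDDDDU: Ā=65.3987, payoff=248.5013, prob=0.000013
UDDDDU: Ā=133.5608, payoff=180.3392, prob=0.000109
DUDDDU: Ā=112.2241, payoff=201.6759, prob=0.000109
UUDDDU: Ā=229.1901, payoff=84.7099, prob=0.000896
DDUDDU: Ā=97.0751, payoff=216.8249, prob=0.000109
UDUDDU: Ā=198.2519, payoff=115.6481, prob=0.000896
DUUDDU: Ā=176.9153, payoff=136.9847, prob=0.000896
UUUDDU: Ā=361.3058, payoff=0.0000, prob=0.007395
DDDUDU: Ā=86.3193, payoff=227.5807, prob=0.000109
UDDUDU: Ā=176.2858, payoff=137.6142, prob=0.000896
DUDUDU: Ā=154.9492, payoff=158.9508, prob=0.000896
UUDUDU: Ā=316.4455, payoff=0.0000, prob=0.007395
DDUUDU: Ā=139.8001, payoff=174.0999, prob=0.000896
UDUUDU: Ā=285.5073, payoff=28.3927, prob=0.007395
DUUUDU: Ā=264.1706, payoff=49.7294, prob=0.007395
UUUUDU: Ā=539.5034, payoff=0.0000, prob=0.061013
DDDDUU: Ā=78.6826, payoff=235.2174, prob=0.000109
UDDDUU: Ā=160.6899, payoff=153.2101, prob=0.000896
DUDDUU: Ā=139.3532, payoff=174.5468, prob=0.000896
UUDDUU: Ā=284.5946, payoff=29.3054, prob=0.007395
DDUDUU: Ā=124.2042, payoff=189.6958, prob=0.000896
UDUDUU: Ā=253.6565, payoff=60.2435, prob=0.007395
DUUDUU: Ā=232.3198, payoff=81.5802, prob=0.007395
UUUDUU: Ā=474.4559, payoff=0.0000, prob=0.061013
DDDUUU: Ā=113.4484, payoff=200.4516, prob=0.000896
UDDUUU: Ā=231.6904, payoff=82.2096, prob=0.007395
DUDUUU: Ā=210.3537, payoff=103.5463, prob=0.007395
UUDUUU: Ā=429.5956, payoff=0.0000, prob=0.061013
DDUUUU: Ā=195.2047, payoff=118.6953, prob=0.007395
UDUUUU: Ā=398.6574, payoff=0.0000, prob=0.061013
DUUUUU: Ā=377.3208, payoff=0.0000, prob=0.061013
UUUUUU: Ā=770.5847, payoff=0.0000, prob=0.503354
Price = Σ prob·payoff / R^6 = 6.564356 / 6.611856 = 0.9928

price = 0.9928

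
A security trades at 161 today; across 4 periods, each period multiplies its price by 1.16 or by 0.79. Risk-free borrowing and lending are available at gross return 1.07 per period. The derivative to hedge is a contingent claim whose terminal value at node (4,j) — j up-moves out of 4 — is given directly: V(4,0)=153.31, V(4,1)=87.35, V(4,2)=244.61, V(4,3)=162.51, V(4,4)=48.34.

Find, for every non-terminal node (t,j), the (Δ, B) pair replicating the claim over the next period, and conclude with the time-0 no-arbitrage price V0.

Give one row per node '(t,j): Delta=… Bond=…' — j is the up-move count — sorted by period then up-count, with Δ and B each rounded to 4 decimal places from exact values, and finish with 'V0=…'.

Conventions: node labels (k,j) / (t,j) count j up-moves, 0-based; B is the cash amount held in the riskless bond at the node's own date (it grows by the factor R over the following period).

(0,0): Delta=-0.8717 Bond=245.9696
(1,0): Delta=0.1295 Bond=135.8468
(1,1): Delta=-1.0909 Bond=304.1184
(2,0): Delta=2.5883 Bond=-101.7085
(2,1): Delta=-0.4088 Bond=224.7697
(2,2): Delta=-1.2402 Bond=357.7543
(3,0): Delta=-2.2458 Bond=274.9005
(3,1): Delta=3.6465 Bond=-232.1695
(3,2): Delta=-1.2965 Bond=392.4342
(3,3): Delta=-1.2279 Bond=379.6994
V0=105.6237

Since d<R<u, set p* = (R−d)/(u−d) = 0.7568; price each node as the discounted p*-expectation of its children.
Terminal payoffs: V(4,0)=153.3100, V(4,1)=87.3500, V(4,2)=244.6100, V(4,3)=162.5100, V(4,4)=48.3400
  t=3,j=0: stock 79.3793 → up 92.0800 (V=87.3500), down 62.7096 (V=153.3100). Price 96.6302; hedge Δ=-2.2458, bond B=274.9005.
  t=3,j=1: stock 116.5569 → up 135.2060 (V=244.6100), down 92.0800 (V=87.3500). Price 192.8575; hedge Δ=3.6465, bond B=-232.1695.
  t=3,j=2: stock 171.1469 → up 198.5304 (V=162.5100), down 135.2060 (V=244.6100). Price 170.5423; hedge Δ=-1.2965, bond B=392.4342.
  t=3,j=3: stock 251.3043 → up 291.5129 (V=48.3400), down 198.5304 (V=162.5100). Price 71.1319; hedge Δ=-1.2279, bond B=379.6994.
  t=2,j=0: stock 100.4801 → up 116.5569 (V=192.8575), down 79.3793 (V=96.6302). Price 158.3653; hedge Δ=2.5883, bond B=-101.7085.
  t=2,j=1: stock 147.5404 → up 171.1469 (V=170.5423), down 116.5569 (V=192.8575). Price 164.4583; hedge Δ=-0.4088, bond B=224.7697.
  t=2,j=2: stock 216.6416 → up 251.3043 (V=71.1319), down 171.1469 (V=170.5423). Price 89.0774; hedge Δ=-1.2402, bond B=357.7543.
  t=1,j=0: stock 127.1900 → up 147.5404 (V=164.4583), down 100.4801 (V=158.3653). Price 152.3142; hedge Δ=0.1295, bond B=135.8468.
  t=1,j=1: stock 186.7600 → up 216.6416 (V=89.0774), down 147.5404 (V=164.4583). Price 100.3862; hedge Δ=-1.0909, bond B=304.1184.
  t=0,j=0: stock 161.0000 → up 186.7600 (V=100.3862), down 127.1900 (V=152.3142). Price 105.6237; hedge Δ=-0.8717, bond B=245.9696.
Sanity check at the root: Δ(0,0)·S0 + B(0,0) reproduces V0 = 105.6237.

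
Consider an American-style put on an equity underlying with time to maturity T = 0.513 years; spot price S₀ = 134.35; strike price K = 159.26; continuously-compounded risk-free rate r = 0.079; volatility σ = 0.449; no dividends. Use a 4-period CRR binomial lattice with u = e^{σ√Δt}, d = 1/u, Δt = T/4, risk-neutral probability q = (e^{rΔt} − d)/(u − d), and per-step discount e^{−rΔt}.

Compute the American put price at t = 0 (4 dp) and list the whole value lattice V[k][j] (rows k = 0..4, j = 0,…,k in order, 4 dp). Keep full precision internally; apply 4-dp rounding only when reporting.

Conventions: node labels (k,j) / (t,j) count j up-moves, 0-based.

price = 31.2254
tree:
31.2254
45.0983 17.5150
61.8571 28.6886 6.3139
76.3247 44.8656 12.5411 0.0000
88.6434 61.8571 24.9100 0.0000 0.0000

Δt=0.12825  u=1.17445  d=0.85147  q=0.49142  discount=0.98992
step 4 (expiry): payoffs max(K−S,0) = 88.6434 61.8571 24.9100 0.0000 0.0000
k=3: (k=3,j=0): S=82.9353, K−S=76.3247, hold=74.7193 ⇒ V=76.3247 exercise | (k=3,j=1): S=114.3944, K−S=44.8656, hold=43.2601 ⇒ V=44.8656 exercise | (k=3,j=2): S=157.7867, K−S=1.4733, hold=12.5411 ⇒ V=12.5411 continue | (k=3,j=3): S=217.6386, K−S=0.0000, hold=0.0000 ⇒ V=0.0000 continue
k=2: (k=2,j=0): S=97.4029, K−S=61.8571, hold=60.2516 ⇒ V=61.8571 exercise | (k=2,j=1): S=134.3500, K−S=24.9100, hold=28.6886 ⇒ V=28.6886 continue | (k=2,j=2): S=185.3119, K−S=0.0000, hold=6.3139 ⇒ V=6.3139 continue
k=1: (k=1,j=0): S=114.3944, K−S=44.8656, hold=45.0983 ⇒ V=45.0983 continue | (k=1,j=1): S=157.7867, K−S=1.4733, hold=17.5150 ⇒ V=17.5150 continue
k=0: (k=0,j=0): S=134.3500, K−S=24.9100, hold=31.2254 ⇒ V=31.2254 continue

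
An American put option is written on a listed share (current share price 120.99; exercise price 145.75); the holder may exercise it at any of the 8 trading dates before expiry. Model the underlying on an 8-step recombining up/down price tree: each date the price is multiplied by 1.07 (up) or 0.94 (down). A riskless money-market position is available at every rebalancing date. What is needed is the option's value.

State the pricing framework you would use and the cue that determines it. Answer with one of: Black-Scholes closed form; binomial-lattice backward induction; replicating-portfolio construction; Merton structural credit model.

framework: binomial-lattice backward induction

Key observation: with exercise allowed before expiry on a discrete up/down model (8 steps from spot 120.99), the strike-145.75 put's value must be rolled back through the tree testing early exercise at each node.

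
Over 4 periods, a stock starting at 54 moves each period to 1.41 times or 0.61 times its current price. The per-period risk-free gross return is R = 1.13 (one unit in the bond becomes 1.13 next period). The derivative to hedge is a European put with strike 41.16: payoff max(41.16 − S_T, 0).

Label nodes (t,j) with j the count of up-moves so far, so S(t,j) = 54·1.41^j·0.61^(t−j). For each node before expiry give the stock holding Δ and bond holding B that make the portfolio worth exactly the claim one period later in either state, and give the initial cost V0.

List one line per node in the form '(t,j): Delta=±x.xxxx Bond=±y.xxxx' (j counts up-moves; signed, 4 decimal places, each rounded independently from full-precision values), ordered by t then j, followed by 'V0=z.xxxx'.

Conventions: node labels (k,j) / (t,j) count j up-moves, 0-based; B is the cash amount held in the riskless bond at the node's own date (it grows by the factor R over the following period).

Risk-neutral probability p* = (R−d)/(u−d) = (1.13−0.61)/(1.41−0.61) = 0.6500.
Expiry values: V(4,0)=33.6832, V(4,1)=23.8777, V(4,2)=1.2123, V(4,3)=0.0000, V(4,4)=0.0000
  t=3,j=0: stock 12.2570 → up 17.2823 (V=23.8777), down 7.4768 (V=33.6832). Price 24.1678; hedge Δ=-1.0000, bond B=36.4248.
  t=3,j=1: stock 28.3317 → up 39.9477 (V=1.2123), down 17.2823 (V=23.8777). Price 8.0931; hedge Δ=-1.0000, bond B=36.4248.
  t=3,j=2: stock 65.4880 → up 92.3381 (V=0.0000), down 39.9477 (V=1.2123). Price 0.3755; hedge Δ=-0.0231, bond B=1.8909.
  t=3,j=3: stock 151.3739 → up 213.4372 (V=0.0000), down 92.3381 (V=0.0000). Price 0.0000; hedge Δ=0.0000, bond B=0.0000.
  t=2,j=0: stock 20.0934 → up 28.3317 (V=8.0931), down 12.2570 (V=24.1678). Price 12.1409; hedge Δ=-1.0000, bond B=32.2343.
  t=2,j=1: stock 46.4454 → up 65.4880 (V=0.3755), down 28.3317 (V=8.0931). Price 2.7227; hedge Δ=-0.2077, bond B=12.3697.
  t=2,j=2: stock 107.3574 → up 151.3739 (V=0.0000), down 65.4880 (V=0.3755). Price 0.1163; hedge Δ=-0.0044, bond B=0.5857.
  t=1,j=0: stock 32.9400 → up 46.4454 (V=2.7227), down 20.0934 (V=12.1409). Price 5.3266; hedge Δ=-0.3574, bond B=17.0994.
  t=1,j=1: stock 76.1400 → up 107.3574 (V=0.1163), down 46.4454 (V=2.7227). Price 0.9102; hedge Δ=-0.0428, bond B=4.1682.
  t=0,j=0: stock 54.0000 → up 76.1400 (V=0.9102), down 32.9400 (V=5.3266). Price 2.1734; hedge Δ=-0.1022, bond B=7.6939.
Check: Δ(0,0)·S0 + B(0,0) = 2.1734 = V0.

(0,0): Delta=-0.1022 Bond=7.6939
(1,0): Delta=-0.3574 Bond=17.0994
(1,1): Delta=-0.0428 Bond=4.1682
(2,0): Delta=-1.0000 Bond=32.2343
(2,1): Delta=-0.2077 Bond=12.3697
(2,2): Delta=-0.0044 Bond=0.5857
(3,0): Delta=-1.0000 Bond=36.4248
(3,1): Delta=-1.0000 Bond=36.4248
(3,2): Delta=-0.0231 Bond=1.8909
(3,3): Delta=0.0000 Bond=0.0000
V0=2.1734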